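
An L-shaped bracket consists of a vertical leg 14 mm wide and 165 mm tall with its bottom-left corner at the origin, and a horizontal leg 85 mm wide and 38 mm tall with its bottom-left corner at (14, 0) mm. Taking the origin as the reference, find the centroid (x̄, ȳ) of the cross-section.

x̄ = 35.86 mm, ȳ = 45.48 mm

vertical leg: A = 14 × 165 = 2310.00, centroid at (7.00, 82.50).
horizontal leg: A = 85 × 38 = 3230.00, centroid at (56.50, 19.00).
ΣA = 5540.00 mm², ΣAx̄ = 198665.00 mm³, ΣAȳ = 251945.00 mm³.
x̄ = 198665.00/5540.00 = 35.86 mm; ȳ = 251945.00/5540.00 = 45.48 mm.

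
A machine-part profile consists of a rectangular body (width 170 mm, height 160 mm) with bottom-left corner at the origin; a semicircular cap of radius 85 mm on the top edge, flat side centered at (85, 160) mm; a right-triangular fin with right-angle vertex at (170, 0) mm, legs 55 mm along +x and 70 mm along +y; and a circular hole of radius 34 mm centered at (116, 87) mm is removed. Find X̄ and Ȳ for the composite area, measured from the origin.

Part | A | x̄ᵢ | ȳᵢ | A·x̄ᵢ | A·ȳᵢ
rectangular body | 27200.00 | 85.00 | 80.00 | 2312000.00 | 2176000.00
semicircular top | 11349.00 | 85.00 | 196.08 | 964665.29 | 2225257.22
triangular fin | 1925.00 | 188.33 | 23.33 | 362541.67 | 44916.67
hole | -3631.68 | 116.00 | 87.00 | -421275.01 | -315956.26
Σ | 36842.32 |  |  | 3217931.95 | 4130217.63
X̄ = 3217931.95 / 36842.32 = 87.34 mm
Ȳ = 4130217.63 / 36842.32 = 112.11 mm

X̄ = 87.34 mm, Ȳ = 112.11 mm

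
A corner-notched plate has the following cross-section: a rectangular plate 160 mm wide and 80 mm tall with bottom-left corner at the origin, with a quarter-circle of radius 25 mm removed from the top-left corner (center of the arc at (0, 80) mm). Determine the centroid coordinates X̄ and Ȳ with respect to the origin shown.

X̄ = 82.77 mm, Ȳ = 38.83 mm

Part | A | x̄ᵢ | ȳᵢ | A·x̄ᵢ | A·ȳᵢ
plate | 12800.00 | 80.00 | 40.00 | 1024000.00 | 512000.00
removed quarter-circle | -490.87 | 10.61 | 69.39 | -5208.33 | -34061.57
Σ | 12309.13 |  |  | 1018791.67 | 477938.43
X̄ = 1018791.67 / 12309.13 = 82.77 mm
Ȳ = 477938.43 / 12309.13 = 38.83 mm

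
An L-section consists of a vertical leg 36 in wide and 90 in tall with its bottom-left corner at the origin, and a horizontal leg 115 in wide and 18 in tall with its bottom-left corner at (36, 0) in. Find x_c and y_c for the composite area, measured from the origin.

vertical leg: A = 36 × 90 = 3240.00, centroid at (18.00, 45.00).
horizontal leg: A = 115 × 18 = 2070.00, centroid at (93.50, 9.00).
ΣA = 5310.00 in², ΣAx_c = 251865.00 in³, ΣAy_c = 164430.00 in³.
x_c = 251865.00/5310.00 = 47.43 in; y_c = 164430.00/5310.00 = 30.97 in.

x_c = 47.43 in, y_c = 30.97 in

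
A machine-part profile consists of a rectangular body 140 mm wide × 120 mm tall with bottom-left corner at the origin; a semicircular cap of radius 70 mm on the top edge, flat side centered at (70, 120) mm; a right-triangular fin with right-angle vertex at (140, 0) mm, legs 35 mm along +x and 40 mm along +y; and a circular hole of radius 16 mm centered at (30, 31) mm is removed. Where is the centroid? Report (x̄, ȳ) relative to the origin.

x̄ = 73.66 mm, ȳ = 87.92 mm

rectangular body: A = 140 × 120 = 16800.00, centroid at (70.00, 60.00).
semicircular top: A = ½π·70² = 7696.90, centroid at (70.00, 149.71).
triangular fin: A = ½·35·40 = 700.00, centroid at (151.67, 13.33).
hole: A = −π·16² = -804.25, centroid at (30.00, 31.00).
ΣA = 24392.65 mm²
ΣAx̄ = (16800.00)(70.00) + (7696.90)(70.00) + (700.00)(151.67) + (-804.25)(30.00) = 1796822.38 mm³
ΣAȳ = (16800.00)(60.00) + (7696.90)(149.71) + (700.00)(13.33) + (-804.25)(31.00) = 2144696.56 mm³
x̄ = 1796822.38 / 24392.65 = 73.66 mm
ȳ = 2144696.56 / 24392.65 = 87.92 mm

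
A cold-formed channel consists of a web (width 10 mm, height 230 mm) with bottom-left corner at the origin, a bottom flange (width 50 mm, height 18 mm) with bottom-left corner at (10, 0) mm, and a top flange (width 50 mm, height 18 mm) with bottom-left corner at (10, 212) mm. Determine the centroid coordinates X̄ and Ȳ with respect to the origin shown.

web: A = 10 × 230 = 2300.00, centroid at (5.00, 115.00).
bottom flange: A = 50 × 18 = 900.00, centroid at (35.00, 9.00).
top flange: A = 50 × 18 = 900.00, centroid at (35.00, 221.00).
ΣA = 4100.00 mm²
ΣAX̄ = (2300.00)(5.00) + (900.00)(35.00) + (900.00)(35.00) = 74500.00 mm³
ΣAȲ = (2300.00)(115.00) + (900.00)(9.00) + (900.00)(221.00) = 471500.00 mm³
X̄ = 74500.00 / 4100.00 = 18.17 mm
Ȳ = 471500.00 / 4100.00 = 115.00 mm

X̄ = 18.17 mm, Ȳ = 115.00 mm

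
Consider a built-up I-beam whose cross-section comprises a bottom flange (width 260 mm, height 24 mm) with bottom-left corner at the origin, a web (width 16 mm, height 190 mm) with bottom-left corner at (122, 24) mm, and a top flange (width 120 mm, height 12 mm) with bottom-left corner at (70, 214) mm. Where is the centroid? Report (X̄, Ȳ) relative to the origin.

Part | A | x̄ᵢ | ȳᵢ | A·x̄ᵢ | A·ȳᵢ
bottom flange | 6240.00 | 130.00 | 12.00 | 811200.00 | 74880.00
web | 3040.00 | 130.00 | 119.00 | 395200.00 | 361760.00
top flange | 1440.00 | 130.00 | 220.00 | 187200.00 | 316800.00
Σ | 10720.00 |  |  | 1393600.00 | 753440.00
X̄ = 1393600.00 / 10720.00 = 130.00 mm
Ȳ = 753440.00 / 10720.00 = 70.28 mm

X̄ = 130.00 mm, Ȳ = 70.28 mm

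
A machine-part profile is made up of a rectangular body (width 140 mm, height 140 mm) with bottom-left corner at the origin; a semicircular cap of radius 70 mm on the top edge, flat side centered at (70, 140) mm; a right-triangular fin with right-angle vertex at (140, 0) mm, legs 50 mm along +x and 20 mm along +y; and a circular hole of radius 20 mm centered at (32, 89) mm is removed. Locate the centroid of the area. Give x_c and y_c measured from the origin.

x_c = 73.43 mm, y_c = 96.82 mm

Part | A | x̄ᵢ | ȳᵢ | A·x̄ᵢ | A·ȳᵢ
rectangular body | 19600.00 | 70.00 | 70.00 | 1372000.00 | 1372000.00
semicircular top | 7696.90 | 70.00 | 169.71 | 538783.14 | 1306232.95
triangular fin | 500.00 | 156.67 | 6.67 | 78333.33 | 3333.33
hole | -1256.64 | 32.00 | 89.00 | -40212.39 | -111840.70
Σ | 26540.26 |  |  | 1948904.09 | 2569725.58
x_c = 1948904.09 / 26540.26 = 73.43 mm
y_c = 2569725.58 / 26540.26 = 96.82 mm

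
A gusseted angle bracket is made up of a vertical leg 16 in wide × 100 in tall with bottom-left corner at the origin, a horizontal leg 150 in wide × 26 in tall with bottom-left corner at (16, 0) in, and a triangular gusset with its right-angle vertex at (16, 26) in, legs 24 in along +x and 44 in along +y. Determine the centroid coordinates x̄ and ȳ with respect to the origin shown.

vertical leg: A = 16 × 100 = 1600.00, centroid at (8.00, 50.00).
horizontal leg: A = 150 × 26 = 3900.00, centroid at (91.00, 13.00).
gusset: A = ½·24·44 = 528.00, centroid at (24.00, 40.67).
ΣA = 6028.00 in²
ΣAx̄ = (1600.00)(8.00) + (3900.00)(91.00) + (528.00)(24.00) = 380372.00 in³
ΣAȳ = (1600.00)(50.00) + (3900.00)(13.00) + (528.00)(40.67) = 152172.00 in³
x̄ = 380372.00 / 6028.00 = 63.10 in
ȳ = 152172.00 / 6028.00 = 25.24 in

x̄ = 63.10 in, ȳ = 25.24 in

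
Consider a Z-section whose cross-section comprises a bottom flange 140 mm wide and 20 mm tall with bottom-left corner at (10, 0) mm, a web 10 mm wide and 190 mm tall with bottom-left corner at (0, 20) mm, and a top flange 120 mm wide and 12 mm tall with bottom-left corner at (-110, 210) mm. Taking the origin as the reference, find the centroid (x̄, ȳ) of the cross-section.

bottom flange: A = 140 × 20 = 2800.00, centroid at (80.00, 10.00).
web: A = 10 × 190 = 1900.00, centroid at (5.00, 115.00).
top flange: A = 120 × 12 = 1440.00, centroid at (-50.00, 216.00).
ΣA = 6140.00 mm², ΣAx̄ = 161500.00 mm³, ΣAȳ = 557540.00 mm³.
x̄ = 161500.00/6140.00 = 26.30 mm; ȳ = 557540.00/6140.00 = 90.80 mm.

x̄ = 26.30 mm, ȳ = 90.80 mm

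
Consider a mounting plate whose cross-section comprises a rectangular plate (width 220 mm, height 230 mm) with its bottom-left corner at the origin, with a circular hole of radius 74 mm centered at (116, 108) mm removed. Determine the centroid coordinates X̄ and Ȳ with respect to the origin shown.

Part | A | x̄ᵢ | ȳᵢ | A·x̄ᵢ | A·ȳᵢ
plate | 50600.00 | 110.00 | 115.00 | 5566000.00 | 5819000.00
hole | -17203.36 | 116.00 | 108.00 | -1995589.92 | -1857963.03
Σ | 33396.64 |  |  | 3570410.08 | 3961036.97
X̄ = 3570410.08 / 33396.64 = 106.91 mm
Ȳ = 3961036.97 / 33396.64 = 118.61 mm

X̄ = 106.91 mm, Ȳ = 118.61 mm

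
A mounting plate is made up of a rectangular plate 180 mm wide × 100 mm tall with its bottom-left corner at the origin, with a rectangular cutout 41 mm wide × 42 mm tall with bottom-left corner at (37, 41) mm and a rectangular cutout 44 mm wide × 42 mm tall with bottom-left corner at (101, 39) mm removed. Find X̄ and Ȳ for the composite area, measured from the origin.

plate: A = 180 × 100 = 18000.00, centroid at (90.00, 50.00).
hole 1: A = −(41 × 42) = -1722.00, centroid at (57.50, 62.00).
hole 2: A = −(44 × 42) = -1848.00, centroid at (123.00, 60.00).
ΣA = 14430.00 mm², ΣAX̄ = 1293681.00 mm³, ΣAȲ = 682356.00 mm³.
X̄ = 1293681.00/14430.00 = 89.65 mm; Ȳ = 682356.00/14430.00 = 47.29 mm.

X̄ = 89.65 mm, Ȳ = 47.29 mm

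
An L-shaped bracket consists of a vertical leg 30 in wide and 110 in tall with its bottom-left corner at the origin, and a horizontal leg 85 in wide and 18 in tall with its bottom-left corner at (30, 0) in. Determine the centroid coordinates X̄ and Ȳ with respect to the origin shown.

X̄ = 33.21 in, Ȳ = 40.43 in

Part | A | x̄ᵢ | ȳᵢ | A·x̄ᵢ | A·ȳᵢ
vertical leg | 3300.00 | 15.00 | 55.00 | 49500.00 | 181500.00
horizontal leg | 1530.00 | 72.50 | 9.00 | 110925.00 | 13770.00
Σ | 4830.00 |  |  | 160425.00 | 195270.00
X̄ = 160425.00 / 4830.00 = 33.21 in
Ȳ = 195270.00 / 4830.00 = 40.43 in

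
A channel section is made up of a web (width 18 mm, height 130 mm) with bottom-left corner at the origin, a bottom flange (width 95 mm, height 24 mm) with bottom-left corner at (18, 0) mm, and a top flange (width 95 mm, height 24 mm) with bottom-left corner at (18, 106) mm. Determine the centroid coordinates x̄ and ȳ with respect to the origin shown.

web: A = 18 × 130 = 2340.00, centroid at (9.00, 65.00).
bottom flange: A = 95 × 24 = 2280.00, centroid at (65.50, 12.00).
top flange: A = 95 × 24 = 2280.00, centroid at (65.50, 118.00).
ΣA = 6900.00 mm², ΣAx̄ = 319740.00 mm³, ΣAȳ = 448500.00 mm³.
x̄ = 319740.00/6900.00 = 46.34 mm; ȳ = 448500.00/6900.00 = 65.00 mm.

x̄ = 46.34 mm, ȳ = 65.00 mm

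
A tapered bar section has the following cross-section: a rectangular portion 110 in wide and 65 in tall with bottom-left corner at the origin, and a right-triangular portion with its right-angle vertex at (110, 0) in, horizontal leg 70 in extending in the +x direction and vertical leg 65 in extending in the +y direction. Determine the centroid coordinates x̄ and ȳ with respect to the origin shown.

x̄ = 73.91 in, ȳ = 29.89 in

rectangular portion: A = 110 × 65 = 7150.00, centroid at (55.00, 32.50).
triangular portion: A = ½·70·65 = 2275.00, centroid at (133.33, 21.67).
ΣA = 9425.00 in²
ΣAx̄ = (7150.00)(55.00) + (2275.00)(133.33) = 696583.33 in³
ΣAȳ = (7150.00)(32.50) + (2275.00)(21.67) = 281666.67 in³
x̄ = 696583.33 / 9425.00 = 73.91 in
ȳ = 281666.67 / 9425.00 = 29.89 in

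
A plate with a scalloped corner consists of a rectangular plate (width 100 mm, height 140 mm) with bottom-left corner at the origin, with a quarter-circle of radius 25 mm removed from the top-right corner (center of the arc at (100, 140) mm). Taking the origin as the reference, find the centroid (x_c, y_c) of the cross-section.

Part | A | x̄ᵢ | ȳᵢ | A·x̄ᵢ | A·ȳᵢ
plate | 14000.00 | 50.00 | 70.00 | 700000.00 | 980000.00
removed quarter-circle | -490.87 | 89.39 | 129.39 | -43879.05 | -63514.01
Σ | 13509.13 |  |  | 656120.95 | 916485.99
x_c = 656120.95 / 13509.13 = 48.57 mm
y_c = 916485.99 / 13509.13 = 67.84 mm

x_c = 48.57 mm, y_c = 67.84 mm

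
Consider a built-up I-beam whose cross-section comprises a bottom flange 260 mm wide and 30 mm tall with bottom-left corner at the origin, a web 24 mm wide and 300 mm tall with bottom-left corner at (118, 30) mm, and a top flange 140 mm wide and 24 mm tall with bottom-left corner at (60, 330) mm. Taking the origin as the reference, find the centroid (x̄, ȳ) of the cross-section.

x̄ = 130.00 mm, ȳ = 139.55 mm

Part | A | x̄ᵢ | ȳᵢ | A·x̄ᵢ | A·ȳᵢ
bottom flange | 7800.00 | 130.00 | 15.00 | 1014000.00 | 117000.00
web | 7200.00 | 130.00 | 180.00 | 936000.00 | 1296000.00
top flange | 3360.00 | 130.00 | 342.00 | 436800.00 | 1149120.00
Σ | 18360.00 |  |  | 2386800.00 | 2562120.00
x̄ = 2386800.00 / 18360.00 = 130.00 mm
ȳ = 2562120.00 / 18360.00 = 139.55 mm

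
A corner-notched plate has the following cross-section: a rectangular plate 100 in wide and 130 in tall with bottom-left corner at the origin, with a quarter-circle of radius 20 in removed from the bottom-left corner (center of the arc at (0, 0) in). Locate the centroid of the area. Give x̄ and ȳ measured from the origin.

plate: A = 100 × 130 = 13000.00, centroid at (50.00, 65.00).
removed quarter-circle: A = −¼π·20² = -314.16, centroid at (8.49, 8.49).
ΣA = 12685.84 in²
ΣAx̄ = (13000.00)(50.00) + (-314.16)(8.49) = 647333.33 in³
ΣAȳ = (13000.00)(65.00) + (-314.16)(8.49) = 842333.33 in³
x̄ = 647333.33 / 12685.84 = 51.03 in
ȳ = 842333.33 / 12685.84 = 66.40 in

x̄ = 51.03 in, ȳ = 66.40 in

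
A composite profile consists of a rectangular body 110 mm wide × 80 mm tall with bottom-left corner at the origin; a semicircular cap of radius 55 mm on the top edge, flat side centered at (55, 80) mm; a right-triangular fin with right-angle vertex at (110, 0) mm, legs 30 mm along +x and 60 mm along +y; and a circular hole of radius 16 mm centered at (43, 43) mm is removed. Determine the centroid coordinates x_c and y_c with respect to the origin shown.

x_c = 59.99 mm, y_c = 60.56 mm

rectangular body: A = 110 × 80 = 8800.00, centroid at (55.00, 40.00).
semicircular top: A = ½π·55² = 4751.66, centroid at (55.00, 103.34).
triangular fin: A = ½·30·60 = 900.00, centroid at (120.00, 20.00).
hole: A = −π·16² = -804.25, centroid at (43.00, 43.00).
ΣA = 13647.41 mm²
ΣAx_c = (8800.00)(55.00) + (4751.66)(55.00) + (900.00)(120.00) + (-804.25)(43.00) = 818758.59 mm³
ΣAy_c = (8800.00)(40.00) + (4751.66)(103.34) + (900.00)(20.00) + (-804.25)(43.00) = 826466.73 mm³
x_c = 818758.59 / 13647.41 = 59.99 mm
y_c = 826466.73 / 13647.41 = 60.56 mm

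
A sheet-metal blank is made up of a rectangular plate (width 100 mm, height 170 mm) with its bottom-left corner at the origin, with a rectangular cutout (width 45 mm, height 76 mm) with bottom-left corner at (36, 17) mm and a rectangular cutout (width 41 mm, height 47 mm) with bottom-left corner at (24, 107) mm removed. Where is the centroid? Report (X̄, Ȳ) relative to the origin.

X̄ = 48.41 mm, Ȳ = 86.28 mm

Part | A | x̄ᵢ | ȳᵢ | A·x̄ᵢ | A·ȳᵢ
plate | 17000.00 | 50.00 | 85.00 | 850000.00 | 1445000.00
hole 1 | -3420.00 | 58.50 | 55.00 | -200070.00 | -188100.00
hole 2 | -1927.00 | 44.50 | 130.50 | -85751.50 | -251473.50
Σ | 11653.00 |  |  | 564178.50 | 1005426.50
X̄ = 564178.50 / 11653.00 = 48.41 mm
Ȳ = 1005426.50 / 11653.00 = 86.28 mm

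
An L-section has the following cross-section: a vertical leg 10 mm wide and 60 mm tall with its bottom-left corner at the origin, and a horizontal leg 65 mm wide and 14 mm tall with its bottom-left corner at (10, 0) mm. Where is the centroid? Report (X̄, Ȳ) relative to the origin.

X̄ = 27.60 mm, Ȳ = 16.14 mm

vertical leg: A = 10 × 60 = 600.00, centroid at (5.00, 30.00).
horizontal leg: A = 65 × 14 = 910.00, centroid at (42.50, 7.00).
ΣA = 1510.00 mm², ΣAX̄ = 41675.00 mm³, ΣAȲ = 24370.00 mm³.
X̄ = 41675.00/1510.00 = 27.60 mm; Ȳ = 24370.00/1510.00 = 16.14 mm.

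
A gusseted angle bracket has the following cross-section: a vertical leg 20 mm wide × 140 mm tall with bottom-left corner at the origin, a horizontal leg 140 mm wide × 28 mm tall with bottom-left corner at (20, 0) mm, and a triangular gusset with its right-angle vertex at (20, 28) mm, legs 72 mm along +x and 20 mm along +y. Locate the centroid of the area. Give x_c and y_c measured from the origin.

x_c = 55.44 mm, y_c = 37.08 mm

vertical leg: A = 20 × 140 = 2800.00, centroid at (10.00, 70.00).
horizontal leg: A = 140 × 28 = 3920.00, centroid at (90.00, 14.00).
gusset: A = ½·72·20 = 720.00, centroid at (44.00, 34.67).
ΣA = 7440.00 mm²
ΣAx_c = (2800.00)(10.00) + (3920.00)(90.00) + (720.00)(44.00) = 412480.00 mm³
ΣAy_c = (2800.00)(70.00) + (3920.00)(14.00) + (720.00)(34.67) = 275840.00 mm³
x_c = 412480.00 / 7440.00 = 55.44 mm
y_c = 275840.00 / 7440.00 = 37.08 mm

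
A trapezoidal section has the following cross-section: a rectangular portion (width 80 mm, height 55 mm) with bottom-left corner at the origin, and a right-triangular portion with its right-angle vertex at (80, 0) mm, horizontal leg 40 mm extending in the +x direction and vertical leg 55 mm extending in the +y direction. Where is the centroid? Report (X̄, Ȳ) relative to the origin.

X̄ = 50.67 mm, Ȳ = 25.67 mm

rectangular portion: A = 80 × 55 = 4400.00, centroid at (40.00, 27.50).
triangular portion: A = ½·40·55 = 1100.00, centroid at (93.33, 18.33).
ΣA = 5500.00 mm², ΣAX̄ = 278666.67 mm³, ΣAȲ = 141166.67 mm³.
X̄ = 278666.67/5500.00 = 50.67 mm; Ȳ = 141166.67/5500.00 = 25.67 mm.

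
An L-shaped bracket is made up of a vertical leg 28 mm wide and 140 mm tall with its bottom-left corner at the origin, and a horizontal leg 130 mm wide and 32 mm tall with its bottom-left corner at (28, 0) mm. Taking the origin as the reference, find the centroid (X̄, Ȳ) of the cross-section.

X̄ = 54.67 mm, Ȳ = 42.20 mm

Part | A | x̄ᵢ | ȳᵢ | A·x̄ᵢ | A·ȳᵢ
vertical leg | 3920.00 | 14.00 | 70.00 | 54880.00 | 274400.00
horizontal leg | 4160.00 | 93.00 | 16.00 | 386880.00 | 66560.00
Σ | 8080.00 |  |  | 441760.00 | 340960.00
X̄ = 441760.00 / 8080.00 = 54.67 mm
Ȳ = 340960.00 / 8080.00 = 42.20 mm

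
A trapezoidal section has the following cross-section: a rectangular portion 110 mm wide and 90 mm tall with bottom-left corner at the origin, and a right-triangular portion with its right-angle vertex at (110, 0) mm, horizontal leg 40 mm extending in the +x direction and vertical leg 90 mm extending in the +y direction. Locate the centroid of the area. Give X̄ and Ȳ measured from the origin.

rectangular portion: A = 110 × 90 = 9900.00, centroid at (55.00, 45.00).
triangular portion: A = ½·40·90 = 1800.00, centroid at (123.33, 30.00).
ΣA = 11700.00 mm²
ΣAX̄ = (9900.00)(55.00) + (1800.00)(123.33) = 766500.00 mm³
ΣAȲ = (9900.00)(45.00) + (1800.00)(30.00) = 499500.00 mm³
X̄ = 766500.00 / 11700.00 = 65.51 mm
Ȳ = 499500.00 / 11700.00 = 42.69 mm

X̄ = 65.51 mm, Ȳ = 42.69 mm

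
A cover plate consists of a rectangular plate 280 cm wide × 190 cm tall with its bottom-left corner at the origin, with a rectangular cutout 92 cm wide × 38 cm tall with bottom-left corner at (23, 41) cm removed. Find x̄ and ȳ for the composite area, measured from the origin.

x̄ = 144.99 cm, ȳ = 97.46 cm

plate: A = 280 × 190 = 53200.00, centroid at (140.00, 95.00).
hole: A = −(92 × 38) = -3496.00, centroid at (69.00, 60.00).
ΣA = 49704.00 cm², ΣAx̄ = 7206776.00 cm³, ΣAȳ = 4844240.00 cm³.
x̄ = 7206776.00/49704.00 = 144.99 cm; ȳ = 4844240.00/49704.00 = 97.46 cm.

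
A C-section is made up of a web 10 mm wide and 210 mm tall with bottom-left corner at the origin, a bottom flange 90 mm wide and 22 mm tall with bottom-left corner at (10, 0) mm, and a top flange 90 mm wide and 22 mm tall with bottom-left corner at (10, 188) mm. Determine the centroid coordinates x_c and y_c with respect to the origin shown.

x_c = 37.67 mm, y_c = 105.00 mm

web: A = 10 × 210 = 2100.00, centroid at (5.00, 105.00).
bottom flange: A = 90 × 22 = 1980.00, centroid at (55.00, 11.00).
top flange: A = 90 × 22 = 1980.00, centroid at (55.00, 199.00).
ΣA = 6060.00 mm², ΣAx_c = 228300.00 mm³, ΣAy_c = 636300.00 mm³.
x_c = 228300.00/6060.00 = 37.67 mm; y_c = 636300.00/6060.00 = 105.00 mm.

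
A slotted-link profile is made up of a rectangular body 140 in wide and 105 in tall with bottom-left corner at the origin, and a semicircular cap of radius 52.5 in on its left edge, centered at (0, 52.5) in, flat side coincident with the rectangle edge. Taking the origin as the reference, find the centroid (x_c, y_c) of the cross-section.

rectangular body: A = 140 × 105 = 14700.00, centroid at (70.00, 52.50).
semicircular end: A = ½π·52.5² = 4329.51, centroid at (-22.28, 52.50).
ΣA = 19029.51 in²
ΣAx_c = (14700.00)(70.00) + (4329.51)(-22.28) = 932531.25 in³
ΣAy_c = (14700.00)(52.50) + (4329.51)(52.50) = 999049.14 in³
x_c = 932531.25 / 19029.51 = 49.00 in
y_c = 999049.14 / 19029.51 = 52.50 in

x_c = 49.00 in, y_c = 52.50 in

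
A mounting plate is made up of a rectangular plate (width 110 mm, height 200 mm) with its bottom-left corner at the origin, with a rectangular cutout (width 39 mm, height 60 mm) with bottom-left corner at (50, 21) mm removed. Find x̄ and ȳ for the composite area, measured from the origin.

x̄ = 53.27 mm, ȳ = 105.83 mm

Part | A | x̄ᵢ | ȳᵢ | A·x̄ᵢ | A·ȳᵢ
plate | 22000.00 | 55.00 | 100.00 | 1210000.00 | 2200000.00
hole | -2340.00 | 69.50 | 51.00 | -162630.00 | -119340.00
Σ | 19660.00 |  |  | 1047370.00 | 2080660.00
x̄ = 1047370.00 / 19660.00 = 53.27 mm
ȳ = 2080660.00 / 19660.00 = 105.83 mm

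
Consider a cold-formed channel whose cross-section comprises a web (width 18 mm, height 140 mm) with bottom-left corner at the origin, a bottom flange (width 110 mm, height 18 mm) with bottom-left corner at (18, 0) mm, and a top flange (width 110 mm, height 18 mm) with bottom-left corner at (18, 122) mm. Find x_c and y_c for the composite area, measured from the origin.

x_c = 48.11 mm, y_c = 70.00 mm

Part | A | x̄ᵢ | ȳᵢ | A·x̄ᵢ | A·ȳᵢ
web | 2520.00 | 9.00 | 70.00 | 22680.00 | 176400.00
bottom flange | 1980.00 | 73.00 | 9.00 | 144540.00 | 17820.00
top flange | 1980.00 | 73.00 | 131.00 | 144540.00 | 259380.00
Σ | 6480.00 |  |  | 311760.00 | 453600.00
x_c = 311760.00 / 6480.00 = 48.11 mm
y_c = 453600.00 / 6480.00 = 70.00 mm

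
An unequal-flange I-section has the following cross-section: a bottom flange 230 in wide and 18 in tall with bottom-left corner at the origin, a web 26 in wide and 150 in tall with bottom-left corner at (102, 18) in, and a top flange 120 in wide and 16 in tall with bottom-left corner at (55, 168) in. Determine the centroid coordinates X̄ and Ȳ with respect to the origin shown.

X̄ = 115.00 in, Ȳ = 74.08 in

bottom flange: A = 230 × 18 = 4140.00, centroid at (115.00, 9.00).
web: A = 26 × 150 = 3900.00, centroid at (115.00, 93.00).
top flange: A = 120 × 16 = 1920.00, centroid at (115.00, 176.00).
ΣA = 9960.00 in², ΣAX̄ = 1145400.00 in³, ΣAȲ = 737880.00 in³.
X̄ = 1145400.00/9960.00 = 115.00 in; Ȳ = 737880.00/9960.00 = 74.08 in.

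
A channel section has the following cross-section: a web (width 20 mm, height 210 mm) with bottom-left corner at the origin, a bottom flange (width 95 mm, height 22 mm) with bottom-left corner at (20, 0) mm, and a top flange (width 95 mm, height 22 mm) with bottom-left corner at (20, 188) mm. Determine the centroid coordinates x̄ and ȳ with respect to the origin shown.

web: A = 20 × 210 = 4200.00, centroid at (10.00, 105.00).
bottom flange: A = 95 × 22 = 2090.00, centroid at (67.50, 11.00).
top flange: A = 95 × 22 = 2090.00, centroid at (67.50, 199.00).
ΣA = 8380.00 mm²
ΣAx̄ = (4200.00)(10.00) + (2090.00)(67.50) + (2090.00)(67.50) = 324150.00 mm³
ΣAȳ = (4200.00)(105.00) + (2090.00)(11.00) + (2090.00)(199.00) = 879900.00 mm³
x̄ = 324150.00 / 8380.00 = 38.68 mm
ȳ = 879900.00 / 8380.00 = 105.00 mm

x̄ = 38.68 mm, ȳ = 105.00 mm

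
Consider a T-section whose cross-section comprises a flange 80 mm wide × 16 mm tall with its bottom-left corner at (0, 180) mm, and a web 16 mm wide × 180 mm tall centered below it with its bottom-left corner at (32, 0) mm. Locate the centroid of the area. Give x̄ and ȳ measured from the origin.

x̄ = 40.00 mm, ȳ = 120.15 mm

web: A = 16 × 180 = 2880.00, centroid at (40.00, 90.00).
flange: A = 80 × 16 = 1280.00, centroid at (40.00, 188.00).
ΣA = 4160.00 mm², ΣAx̄ = 166400.00 mm³, ΣAȳ = 499840.00 mm³.
x̄ = 166400.00/4160.00 = 40.00 mm; ȳ = 499840.00/4160.00 = 120.15 mm.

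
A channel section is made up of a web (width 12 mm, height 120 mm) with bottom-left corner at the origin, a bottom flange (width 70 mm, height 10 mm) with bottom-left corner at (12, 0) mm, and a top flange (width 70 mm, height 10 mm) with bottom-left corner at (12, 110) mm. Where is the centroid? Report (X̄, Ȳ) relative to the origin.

X̄ = 26.21 mm, Ȳ = 60.00 mm

Part | A | x̄ᵢ | ȳᵢ | A·x̄ᵢ | A·ȳᵢ
web | 1440.00 | 6.00 | 60.00 | 8640.00 | 86400.00
bottom flange | 700.00 | 47.00 | 5.00 | 32900.00 | 3500.00
top flange | 700.00 | 47.00 | 115.00 | 32900.00 | 80500.00
Σ | 2840.00 |  |  | 74440.00 | 170400.00
X̄ = 74440.00 / 2840.00 = 26.21 mm
Ȳ = 170400.00 / 2840.00 = 60.00 mm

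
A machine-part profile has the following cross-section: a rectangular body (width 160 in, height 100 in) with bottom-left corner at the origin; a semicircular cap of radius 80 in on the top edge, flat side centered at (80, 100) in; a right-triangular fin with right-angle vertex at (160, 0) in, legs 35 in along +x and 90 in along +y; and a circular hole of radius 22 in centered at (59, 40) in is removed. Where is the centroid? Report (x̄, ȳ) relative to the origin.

x̄ = 86.75 in, ȳ = 81.70 in

rectangular body: A = 160 × 100 = 16000.00, centroid at (80.00, 50.00).
semicircular top: A = ½π·80² = 10053.10, centroid at (80.00, 133.95).
triangular fin: A = ½·35·90 = 1575.00, centroid at (171.67, 30.00).
hole: A = −π·22² = -1520.53, centroid at (59.00, 40.00).
ΣA = 26107.57 in², ΣAx̄ = 2264911.40 in³, ΣAȳ = 2133071.75 in³.
x̄ = 2264911.40/26107.57 = 86.75 in; ȳ = 2133071.75/26107.57 = 81.70 in.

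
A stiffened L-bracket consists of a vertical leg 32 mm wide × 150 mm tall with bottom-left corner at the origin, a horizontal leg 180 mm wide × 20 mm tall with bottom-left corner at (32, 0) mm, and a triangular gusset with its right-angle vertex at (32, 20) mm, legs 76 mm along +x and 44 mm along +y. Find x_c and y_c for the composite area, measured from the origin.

vertical leg: A = 32 × 150 = 4800.00, centroid at (16.00, 75.00).
horizontal leg: A = 180 × 20 = 3600.00, centroid at (122.00, 10.00).
gusset: A = ½·76·44 = 1672.00, centroid at (57.33, 34.67).
ΣA = 10072.00 mm², ΣAx_c = 611861.33 mm³, ΣAy_c = 453962.67 mm³.
x_c = 611861.33/10072.00 = 60.75 mm; y_c = 453962.67/10072.00 = 45.07 mm.

x_c = 60.75 mm, y_c = 45.07 mm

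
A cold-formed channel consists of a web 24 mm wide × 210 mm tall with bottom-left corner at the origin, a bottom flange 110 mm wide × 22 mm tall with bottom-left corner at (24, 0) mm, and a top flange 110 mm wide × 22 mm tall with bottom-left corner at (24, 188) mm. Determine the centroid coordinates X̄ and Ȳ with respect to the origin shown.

X̄ = 44.82 mm, Ȳ = 105.00 mm

Part | A | x̄ᵢ | ȳᵢ | A·x̄ᵢ | A·ȳᵢ
web | 5040.00 | 12.00 | 105.00 | 60480.00 | 529200.00
bottom flange | 2420.00 | 79.00 | 11.00 | 191180.00 | 26620.00
top flange | 2420.00 | 79.00 | 199.00 | 191180.00 | 481580.00
Σ | 9880.00 |  |  | 442840.00 | 1037400.00
X̄ = 442840.00 / 9880.00 = 44.82 mm
Ȳ = 1037400.00 / 9880.00 = 105.00 mm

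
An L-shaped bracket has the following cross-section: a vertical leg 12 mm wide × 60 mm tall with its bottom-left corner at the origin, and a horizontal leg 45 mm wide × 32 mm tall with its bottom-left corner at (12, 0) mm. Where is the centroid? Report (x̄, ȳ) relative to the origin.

vertical leg: A = 12 × 60 = 720.00, centroid at (6.00, 30.00).
horizontal leg: A = 45 × 32 = 1440.00, centroid at (34.50, 16.00).
ΣA = 2160.00 mm², ΣAx̄ = 54000.00 mm³, ΣAȳ = 44640.00 mm³.
x̄ = 54000.00/2160.00 = 25.00 mm; ȳ = 44640.00/2160.00 = 20.67 mm.

x̄ = 25.00 mm, ȳ = 20.67 mm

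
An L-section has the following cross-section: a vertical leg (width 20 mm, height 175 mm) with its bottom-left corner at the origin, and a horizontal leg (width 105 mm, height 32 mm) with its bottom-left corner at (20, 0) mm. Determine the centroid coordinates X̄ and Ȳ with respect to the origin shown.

vertical leg: A = 20 × 175 = 3500.00, centroid at (10.00, 87.50).
horizontal leg: A = 105 × 32 = 3360.00, centroid at (72.50, 16.00).
ΣA = 6860.00 mm²
ΣAX̄ = (3500.00)(10.00) + (3360.00)(72.50) = 278600.00 mm³
ΣAȲ = (3500.00)(87.50) + (3360.00)(16.00) = 360010.00 mm³
X̄ = 278600.00 / 6860.00 = 40.61 mm
Ȳ = 360010.00 / 6860.00 = 52.48 mm

X̄ = 40.61 mm, Ȳ = 52.48 mm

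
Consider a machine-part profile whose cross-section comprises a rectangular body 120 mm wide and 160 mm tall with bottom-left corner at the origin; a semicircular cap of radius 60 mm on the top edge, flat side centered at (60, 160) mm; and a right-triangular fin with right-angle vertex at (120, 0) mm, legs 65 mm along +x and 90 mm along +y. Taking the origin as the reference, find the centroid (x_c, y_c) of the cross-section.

x_c = 68.60 mm, y_c = 96.20 mm

rectangular body: A = 120 × 160 = 19200.00, centroid at (60.00, 80.00).
semicircular top: A = ½π·60² = 5654.87, centroid at (60.00, 185.46).
triangular fin: A = ½·65·90 = 2925.00, centroid at (141.67, 30.00).
ΣA = 27779.87 mm²
ΣAx_c = (19200.00)(60.00) + (5654.87)(60.00) + (2925.00)(141.67) = 1905667.01 mm³
ΣAy_c = (19200.00)(80.00) + (5654.87)(185.46) + (2925.00)(30.00) = 2672528.68 mm³
x_c = 1905667.01 / 27779.87 = 68.60 mm
y_c = 2672528.68 / 27779.87 = 96.20 mm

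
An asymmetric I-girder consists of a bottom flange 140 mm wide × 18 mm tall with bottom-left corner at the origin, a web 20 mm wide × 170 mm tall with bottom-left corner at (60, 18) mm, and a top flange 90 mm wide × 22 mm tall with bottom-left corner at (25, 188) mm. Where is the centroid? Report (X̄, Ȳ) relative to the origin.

X̄ = 70.00 mm, Ȳ = 97.08 mm

bottom flange: A = 140 × 18 = 2520.00, centroid at (70.00, 9.00).
web: A = 20 × 170 = 3400.00, centroid at (70.00, 103.00).
top flange: A = 90 × 22 = 1980.00, centroid at (70.00, 199.00).
ΣA = 7900.00 mm², ΣAX̄ = 553000.00 mm³, ΣAȲ = 766900.00 mm³.
X̄ = 553000.00/7900.00 = 70.00 mm; Ȳ = 766900.00/7900.00 = 97.08 mm.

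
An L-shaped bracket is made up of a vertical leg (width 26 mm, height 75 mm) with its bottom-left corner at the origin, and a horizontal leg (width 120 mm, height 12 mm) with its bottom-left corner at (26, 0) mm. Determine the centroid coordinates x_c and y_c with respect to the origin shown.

x_c = 44.01 mm, y_c = 24.12 mm

Part | A | x̄ᵢ | ȳᵢ | A·x̄ᵢ | A·ȳᵢ
vertical leg | 1950.00 | 13.00 | 37.50 | 25350.00 | 73125.00
horizontal leg | 1440.00 | 86.00 | 6.00 | 123840.00 | 8640.00
Σ | 3390.00 |  |  | 149190.00 | 81765.00
x_c = 149190.00 / 3390.00 = 44.01 mm
y_c = 81765.00 / 3390.00 = 24.12 mm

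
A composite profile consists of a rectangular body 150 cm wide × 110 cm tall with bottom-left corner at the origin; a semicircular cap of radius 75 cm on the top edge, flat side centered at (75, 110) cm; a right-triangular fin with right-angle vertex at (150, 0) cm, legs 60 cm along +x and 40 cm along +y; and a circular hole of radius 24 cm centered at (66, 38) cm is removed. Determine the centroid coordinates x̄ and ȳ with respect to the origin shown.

x̄ = 80.27 cm, ȳ = 85.25 cm

rectangular body: A = 150 × 110 = 16500.00, centroid at (75.00, 55.00).
semicircular top: A = ½π·75² = 8835.73, centroid at (75.00, 141.83).
triangular fin: A = ½·60·40 = 1200.00, centroid at (170.00, 13.33).
hole: A = −π·24² = -1809.56, centroid at (66.00, 38.00).
ΣA = 24726.17 cm²
ΣAx̄ = (16500.00)(75.00) + (8835.73)(75.00) + (1200.00)(170.00) + (-1809.56)(66.00) = 1984748.91 cm³
ΣAȳ = (16500.00)(55.00) + (8835.73)(141.83) + (1200.00)(13.33) + (-1809.56)(38.00) = 2107917.05 cm³
x̄ = 1984748.91 / 24726.17 = 80.27 cm
ȳ = 2107917.05 / 24726.17 = 85.25 cm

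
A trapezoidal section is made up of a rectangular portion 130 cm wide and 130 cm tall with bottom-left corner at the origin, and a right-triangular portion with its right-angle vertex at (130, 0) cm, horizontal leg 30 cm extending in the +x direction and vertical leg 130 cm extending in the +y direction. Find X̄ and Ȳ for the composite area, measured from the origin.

Part | A | x̄ᵢ | ȳᵢ | A·x̄ᵢ | A·ȳᵢ
rectangular portion | 16900.00 | 65.00 | 65.00 | 1098500.00 | 1098500.00
triangular portion | 1950.00 | 140.00 | 43.33 | 273000.00 | 84500.00
Σ | 18850.00 |  |  | 1371500.00 | 1183000.00
X̄ = 1371500.00 / 18850.00 = 72.76 cm
Ȳ = 1183000.00 / 18850.00 = 62.76 cm

X̄ = 72.76 cm, Ȳ = 62.76 cm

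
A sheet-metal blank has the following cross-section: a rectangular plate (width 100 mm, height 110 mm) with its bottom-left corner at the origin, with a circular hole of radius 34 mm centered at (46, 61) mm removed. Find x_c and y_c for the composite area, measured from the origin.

x_c = 51.97 mm, y_c = 52.04 mm

Part | A | x̄ᵢ | ȳᵢ | A·x̄ᵢ | A·ȳᵢ
plate | 11000.00 | 50.00 | 55.00 | 550000.00 | 605000.00
hole | -3631.68 | 46.00 | 61.00 | -167057.33 | -221532.55
Σ | 7368.32 |  |  | 382942.67 | 383467.45
x_c = 382942.67 / 7368.32 = 51.97 mm
y_c = 383467.45 / 7368.32 = 52.04 mm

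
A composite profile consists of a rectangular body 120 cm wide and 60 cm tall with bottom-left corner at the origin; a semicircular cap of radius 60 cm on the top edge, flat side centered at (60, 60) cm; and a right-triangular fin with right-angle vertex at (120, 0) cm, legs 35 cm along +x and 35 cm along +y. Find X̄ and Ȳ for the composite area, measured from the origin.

X̄ = 63.26 cm, Ȳ = 52.46 cm

rectangular body: A = 120 × 60 = 7200.00, centroid at (60.00, 30.00).
semicircular top: A = ½π·60² = 5654.87, centroid at (60.00, 85.46).
triangular fin: A = ½·35·35 = 612.50, centroid at (131.67, 11.67).
ΣA = 13467.37 cm², ΣAX̄ = 851937.84 cm³, ΣAȲ = 706437.84 cm³.
X̄ = 851937.84/13467.37 = 63.26 cm; Ȳ = 706437.84/13467.37 = 52.46 cm.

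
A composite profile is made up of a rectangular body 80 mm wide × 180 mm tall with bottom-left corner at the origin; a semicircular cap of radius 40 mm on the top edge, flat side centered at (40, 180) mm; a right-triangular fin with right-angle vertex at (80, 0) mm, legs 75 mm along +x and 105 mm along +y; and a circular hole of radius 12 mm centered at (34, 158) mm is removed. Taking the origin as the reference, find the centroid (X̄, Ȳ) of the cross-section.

X̄ = 52.68 mm, Ȳ = 91.06 mm

Part | A | x̄ᵢ | ȳᵢ | A·x̄ᵢ | A·ȳᵢ
rectangular body | 14400.00 | 40.00 | 90.00 | 576000.00 | 1296000.00
semicircular top | 2513.27 | 40.00 | 196.98 | 100530.96 | 495056.01
triangular fin | 3937.50 | 105.00 | 35.00 | 413437.50 | 137812.50
hole | -452.39 | 34.00 | 158.00 | -15381.24 | -71477.52
Σ | 20398.38 |  |  | 1074587.23 | 1857390.99
X̄ = 1074587.23 / 20398.38 = 52.68 mm
Ȳ = 1857390.99 / 20398.38 = 91.06 mm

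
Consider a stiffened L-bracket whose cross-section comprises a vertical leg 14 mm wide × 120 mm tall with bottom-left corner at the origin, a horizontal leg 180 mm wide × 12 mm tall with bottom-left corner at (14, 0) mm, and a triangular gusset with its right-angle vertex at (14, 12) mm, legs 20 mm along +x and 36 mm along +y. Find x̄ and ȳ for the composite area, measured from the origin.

vertical leg: A = 14 × 120 = 1680.00, centroid at (7.00, 60.00).
horizontal leg: A = 180 × 12 = 2160.00, centroid at (104.00, 6.00).
gusset: A = ½·20·36 = 360.00, centroid at (20.67, 24.00).
ΣA = 4200.00 mm², ΣAx̄ = 243840.00 mm³, ΣAȳ = 122400.00 mm³.
x̄ = 243840.00/4200.00 = 58.06 mm; ȳ = 122400.00/4200.00 = 29.14 mm.

x̄ = 58.06 mm, ȳ = 29.14 mm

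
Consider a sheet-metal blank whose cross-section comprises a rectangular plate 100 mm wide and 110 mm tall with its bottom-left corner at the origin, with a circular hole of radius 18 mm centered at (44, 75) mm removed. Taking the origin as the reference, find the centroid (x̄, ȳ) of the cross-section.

x̄ = 50.61 mm, ȳ = 52.96 mm

plate: A = 100 × 110 = 11000.00, centroid at (50.00, 55.00).
hole: A = −π·18² = -1017.88, centroid at (44.00, 75.00).
ΣA = 9982.12 mm²
ΣAx̄ = (11000.00)(50.00) + (-1017.88)(44.00) = 505213.46 mm³
ΣAȳ = (11000.00)(55.00) + (-1017.88)(75.00) = 528659.30 mm³
x̄ = 505213.46 / 9982.12 = 50.61 mm
ȳ = 528659.30 / 9982.12 = 52.96 mm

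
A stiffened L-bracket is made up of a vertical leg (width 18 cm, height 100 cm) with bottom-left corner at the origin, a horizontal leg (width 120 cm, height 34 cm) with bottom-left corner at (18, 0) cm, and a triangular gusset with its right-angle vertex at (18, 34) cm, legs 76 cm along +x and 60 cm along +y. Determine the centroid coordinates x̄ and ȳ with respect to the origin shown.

Part | A | x̄ᵢ | ȳᵢ | A·x̄ᵢ | A·ȳᵢ
vertical leg | 1800.00 | 9.00 | 50.00 | 16200.00 | 90000.00
horizontal leg | 4080.00 | 78.00 | 17.00 | 318240.00 | 69360.00
gusset | 2280.00 | 43.33 | 54.00 | 98800.00 | 123120.00
Σ | 8160.00 |  |  | 433240.00 | 282480.00
x̄ = 433240.00 / 8160.00 = 53.09 cm
ȳ = 282480.00 / 8160.00 = 34.62 cm

x̄ = 53.09 cm, ȳ = 34.62 cm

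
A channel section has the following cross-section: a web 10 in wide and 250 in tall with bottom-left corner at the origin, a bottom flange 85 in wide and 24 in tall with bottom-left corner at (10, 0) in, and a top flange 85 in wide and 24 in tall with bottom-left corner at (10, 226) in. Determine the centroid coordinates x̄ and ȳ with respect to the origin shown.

web: A = 10 × 250 = 2500.00, centroid at (5.00, 125.00).
bottom flange: A = 85 × 24 = 2040.00, centroid at (52.50, 12.00).
top flange: A = 85 × 24 = 2040.00, centroid at (52.50, 238.00).
ΣA = 6580.00 in²
ΣAx̄ = (2500.00)(5.00) + (2040.00)(52.50) + (2040.00)(52.50) = 226700.00 in³
ΣAȳ = (2500.00)(125.00) + (2040.00)(12.00) + (2040.00)(238.00) = 822500.00 in³
x̄ = 226700.00 / 6580.00 = 34.45 in
ȳ = 822500.00 / 6580.00 = 125.00 in

x̄ = 34.45 in, ȳ = 125.00 in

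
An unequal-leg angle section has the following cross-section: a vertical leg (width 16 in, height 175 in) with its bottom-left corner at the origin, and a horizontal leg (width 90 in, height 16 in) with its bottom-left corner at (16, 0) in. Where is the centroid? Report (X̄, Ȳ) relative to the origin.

X̄ = 26.00 in, Ȳ = 60.50 in

vertical leg: A = 16 × 175 = 2800.00, centroid at (8.00, 87.50).
horizontal leg: A = 90 × 16 = 1440.00, centroid at (61.00, 8.00).
ΣA = 4240.00 in², ΣAX̄ = 110240.00 in³, ΣAȲ = 256520.00 in³.
X̄ = 110240.00/4240.00 = 26.00 in; Ȳ = 256520.00/4240.00 = 60.50 in.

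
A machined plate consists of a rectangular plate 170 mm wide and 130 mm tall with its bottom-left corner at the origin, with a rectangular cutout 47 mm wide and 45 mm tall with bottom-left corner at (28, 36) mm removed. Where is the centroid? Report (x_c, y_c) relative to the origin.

Part | A | x̄ᵢ | ȳᵢ | A·x̄ᵢ | A·ȳᵢ
plate | 22100.00 | 85.00 | 65.00 | 1878500.00 | 1436500.00
hole | -2115.00 | 51.50 | 58.50 | -108922.50 | -123727.50
Σ | 19985.00 |  |  | 1769577.50 | 1312772.50
x_c = 1769577.50 / 19985.00 = 88.55 mm
y_c = 1312772.50 / 19985.00 = 65.69 mm

x_c = 88.55 mm, y_c = 65.69 mm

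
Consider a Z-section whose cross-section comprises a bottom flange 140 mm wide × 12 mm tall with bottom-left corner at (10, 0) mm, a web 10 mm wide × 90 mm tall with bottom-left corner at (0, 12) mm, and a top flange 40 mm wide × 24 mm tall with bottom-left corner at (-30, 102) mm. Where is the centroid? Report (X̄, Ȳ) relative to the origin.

X̄ = 36.53 mm, Ȳ = 48.25 mm

bottom flange: A = 140 × 12 = 1680.00, centroid at (80.00, 6.00).
web: A = 10 × 90 = 900.00, centroid at (5.00, 57.00).
top flange: A = 40 × 24 = 960.00, centroid at (-10.00, 114.00).
ΣA = 3540.00 mm²
ΣAX̄ = (1680.00)(80.00) + (900.00)(5.00) + (960.00)(-10.00) = 129300.00 mm³
ΣAȲ = (1680.00)(6.00) + (900.00)(57.00) + (960.00)(114.00) = 170820.00 mm³
X̄ = 129300.00 / 3540.00 = 36.53 mm
Ȳ = 170820.00 / 3540.00 = 48.25 mm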